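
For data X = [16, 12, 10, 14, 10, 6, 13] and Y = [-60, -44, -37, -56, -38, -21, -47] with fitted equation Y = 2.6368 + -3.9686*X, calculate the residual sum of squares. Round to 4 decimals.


Predicted values from Y = 2.6368 + -3.9686*X.
Residuals: [0.8608, 0.9864, 0.0492, -3.0764, -0.9508, 0.1748, 1.9550].
SSres = 15.9372.

15.9372


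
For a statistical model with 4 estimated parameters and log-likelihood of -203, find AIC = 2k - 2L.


Compute:
2k = 2*4 = 8.
-2*loglik = -2*(-203) = 406.
AIC = 8 + 406 = 414.

414


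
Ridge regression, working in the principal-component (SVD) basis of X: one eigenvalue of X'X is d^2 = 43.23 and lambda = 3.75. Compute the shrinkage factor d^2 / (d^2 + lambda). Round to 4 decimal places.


Denominator = d^2 + lambda = 43.23 + 3.75 = 46.9800.
Shrinkage = 43.23 / 46.9800 = 0.9202.

0.9202


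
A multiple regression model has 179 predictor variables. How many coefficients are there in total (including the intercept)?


Each predictor gets one coefficient, plus one intercept.
Total parameters = 179 + 1 = 180.

180


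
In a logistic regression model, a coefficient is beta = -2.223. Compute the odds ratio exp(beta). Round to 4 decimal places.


The odds ratio is computed as:
OR = e^(-2.223) = 0.1083.

0.1083


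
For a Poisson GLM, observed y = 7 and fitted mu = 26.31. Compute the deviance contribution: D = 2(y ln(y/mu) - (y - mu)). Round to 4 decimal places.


Compute y*ln(y/mu) = 7*ln(7/26.31) = 7*-1.324039 = -9.268273.
y - mu = -19.31.
D = 2*(-9.268273 - (-19.31)) = 20.083454, which rounds to 20.0835.

20.0835


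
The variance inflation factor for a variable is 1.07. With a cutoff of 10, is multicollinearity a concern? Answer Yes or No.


Check: VIF = 1.07 vs threshold = 10.
Since 1.07 < 10, the answer is No.

No


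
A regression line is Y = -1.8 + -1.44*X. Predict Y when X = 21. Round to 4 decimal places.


Substitute X = 21 into the equation:
Y = -1.8 + -1.44 * 21 = -1.8 + -30.2400 = -32.0400.

-32.0400


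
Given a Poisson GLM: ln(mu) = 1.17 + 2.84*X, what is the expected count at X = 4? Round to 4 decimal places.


eta = 1.17 + 2.84 * 4 = 12.5300.
mu = exp(12.5300) = 276509.3735.

276509.3735


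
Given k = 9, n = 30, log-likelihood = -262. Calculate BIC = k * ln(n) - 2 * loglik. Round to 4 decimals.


Compute k*ln(n) = 9*ln(30) = 9*3.401197 = 30.610773.
Then -2*loglik = 524.
BIC = 30.610773 + 524 = 554.610773, which rounds to 554.6108.

554.6108


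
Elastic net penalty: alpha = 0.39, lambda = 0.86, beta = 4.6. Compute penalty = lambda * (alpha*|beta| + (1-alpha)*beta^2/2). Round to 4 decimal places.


L1 component = 0.39 * |4.6| = 1.7940.
L2 component = 0.61 * 4.6^2 / 2 = 6.4538.
Penalty = 0.86 * (1.7940 + 6.4538) = 0.86 * 8.2478 = 7.0931.

7.0931


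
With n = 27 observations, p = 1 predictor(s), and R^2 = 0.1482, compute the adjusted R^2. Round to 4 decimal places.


Using the formula:
(1 - 0.1482) = 0.8518.
Multiply by 26/25: 0.8518 * 26 = 22.1468, then 22.1468 / 25 = 0.8859.
Adj R^2 = 1 - 0.8859 = 0.1141.

0.1141


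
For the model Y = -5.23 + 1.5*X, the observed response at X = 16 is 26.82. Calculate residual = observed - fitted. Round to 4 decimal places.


Predicted = -5.23 + 1.5 * 16 = 18.7700.
Residual = 26.82 - 18.7700 = 8.0500.

8.0500


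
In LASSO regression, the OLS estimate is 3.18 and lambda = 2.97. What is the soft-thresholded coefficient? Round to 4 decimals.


|beta_OLS| = 3.18.
lambda = 2.97.
Since |beta| > lambda, coefficient = sign(beta)*(|beta| - lambda) = 0.2100.
Result = 0.2100.

0.2100


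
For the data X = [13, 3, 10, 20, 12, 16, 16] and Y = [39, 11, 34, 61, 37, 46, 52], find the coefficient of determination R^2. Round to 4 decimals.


Fit the OLS line: b0 = 2.7787, b1 = 2.8950.
SSres = 25.7641.
SStot = 1508.0000.
R^2 = 1 - 25.7641/1508.0000 = 0.9829.

0.9829


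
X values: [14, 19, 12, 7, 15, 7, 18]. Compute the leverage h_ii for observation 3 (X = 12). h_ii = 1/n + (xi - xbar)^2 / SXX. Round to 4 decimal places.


Mean of X: xbar = 13.1429.
SXX = 138.8571.
For X = 12: h = 1/7 + (12 - 13.1429)^2/138.8571 = 0.1523.

0.1523


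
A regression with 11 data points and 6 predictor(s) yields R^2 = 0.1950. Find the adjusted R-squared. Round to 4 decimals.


Adjusted R^2 = 1 - (1 - R^2) * (n-1)/(n-p-1).
(1 - R^2) = 0.8050.
(n-1)/(n-p-1) = 10/4.
(1 - R^2) * (n-1) = 0.8050 * 10 = 8.0500.
Divide by (n-p-1): 8.0500 / 4 = 2.0125.
Adj R^2 = 1 - 2.0125 = -1.0125.

-1.0125


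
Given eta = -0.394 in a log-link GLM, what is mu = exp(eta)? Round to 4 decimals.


The inverse log link gives:
mu = exp(-0.394) = 0.6744.

0.6744


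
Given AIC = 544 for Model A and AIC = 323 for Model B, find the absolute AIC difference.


Absolute difference = |544 - 323| = 221.
The model with lower AIC (B) is preferred.

221


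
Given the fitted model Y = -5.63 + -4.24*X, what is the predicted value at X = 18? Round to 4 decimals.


Plug X = 18 into Y = -5.63 + -4.24*X:
Y = -5.63 + -76.3200 = -81.9500.

-81.9500


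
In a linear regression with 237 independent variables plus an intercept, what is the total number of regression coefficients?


Each predictor gets one coefficient, plus one intercept.
Total parameters = 237 + 1 = 238.

238


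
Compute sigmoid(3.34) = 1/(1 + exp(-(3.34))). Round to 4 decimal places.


exp(-3.3400) = 0.0354.
1 + exp(-z) = 1.0354.
sigmoid = 1/1.0354 = 0.9658.

0.9658


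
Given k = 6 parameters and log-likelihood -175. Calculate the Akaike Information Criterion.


AIC = 2*6 - 2*(-175).
= 12 + 350 = 362.

362


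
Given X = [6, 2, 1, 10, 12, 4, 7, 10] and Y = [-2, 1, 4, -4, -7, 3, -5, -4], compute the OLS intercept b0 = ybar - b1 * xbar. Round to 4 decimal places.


The slope is b1 = -0.9107.
Sample means are xbar = 6.5000 and ybar = -1.7500.
Intercept: b0 = -1.7500 - (-0.9107)(6.5000) = 4.1696.

4.1696


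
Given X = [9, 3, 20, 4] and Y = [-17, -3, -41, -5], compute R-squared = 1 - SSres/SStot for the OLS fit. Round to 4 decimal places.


After computing the OLS fit (b0=3.6758, b1=-2.2418):
SSres = 0.3626, SStot = 915.0000.
R^2 = 1 - 0.3626/915.0000 = 0.9996.

0.9996


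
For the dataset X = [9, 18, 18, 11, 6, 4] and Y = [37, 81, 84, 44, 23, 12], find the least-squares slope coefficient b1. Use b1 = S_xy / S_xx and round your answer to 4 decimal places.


First compute the means: xbar = 11.0000, ybar = 46.8333.
Then S_xx = sum((xi - xbar)^2) = 176.0000.
S_xy = sum((xi - xbar)(yi - ybar)) = 882.0000.
b1 = S_xy / S_xx = 882.0000 / 176.0000 = 5.0114.

5.0114


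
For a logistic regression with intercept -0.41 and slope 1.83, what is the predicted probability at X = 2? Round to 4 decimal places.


Linear predictor: z = -0.41 + 1.83 * 2 = 3.2500.
P = 1/(1 + exp(-3.2500)) = 1/(1 + 0.0388) = 0.9627.

0.9627


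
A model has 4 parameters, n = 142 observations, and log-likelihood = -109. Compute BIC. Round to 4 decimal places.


Compute k*ln(n) = 4*ln(142) = 4*4.955827 = 19.823308.
Then -2*loglik = 218.
BIC = 19.823308 + 218 = 237.823308, which rounds to 237.8233.

237.8233


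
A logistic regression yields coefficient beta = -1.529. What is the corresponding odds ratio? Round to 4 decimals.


The odds ratio is computed as:
OR = e^(-1.529) = 0.2168.

0.2168


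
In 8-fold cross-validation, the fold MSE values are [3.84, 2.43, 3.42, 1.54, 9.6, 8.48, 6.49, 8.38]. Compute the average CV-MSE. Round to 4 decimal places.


Total MSE across folds = 44.1800.
CV-MSE = 44.1800/8 = 5.5225.

5.5225


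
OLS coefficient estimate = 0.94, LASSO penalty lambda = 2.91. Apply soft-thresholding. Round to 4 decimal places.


Check: |0.94| = 0.94 vs lambda = 2.91.
Since |beta| <= lambda, the coefficient is set to 0.
Soft-thresholded coefficient = 0.0000.

0.0000


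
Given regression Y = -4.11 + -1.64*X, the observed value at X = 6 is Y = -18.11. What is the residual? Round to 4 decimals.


Fitted value at X = 6 is yhat = -4.11 + -1.64*6 = -13.9500.
Residual = -18.11 - -13.9500 = -4.1600.

-4.1600


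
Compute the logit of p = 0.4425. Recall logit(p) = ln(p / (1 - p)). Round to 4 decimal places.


Compute the odds: 0.4425/0.5575 = 0.7937.
Take the natural log: ln(0.7937) = -0.2310.

-0.2310


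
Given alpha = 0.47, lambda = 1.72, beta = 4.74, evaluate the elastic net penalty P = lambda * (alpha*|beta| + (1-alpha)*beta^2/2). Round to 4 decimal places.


alpha * |beta| = 0.47 * 4.74 = 2.2278.
(1-alpha) * beta^2/2 = 0.53 * 22.4676/2 = 5.9539.
Total = 1.72 * (2.2278 + 5.9539) = 14.0725.

14.0725


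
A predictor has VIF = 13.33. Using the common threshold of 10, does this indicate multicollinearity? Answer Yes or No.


Check: VIF = 13.33 vs threshold = 10.
Since 13.33 >= 10, the answer is Yes.

Yes


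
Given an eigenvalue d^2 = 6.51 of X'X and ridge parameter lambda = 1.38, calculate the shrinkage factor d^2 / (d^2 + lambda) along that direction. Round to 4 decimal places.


d^2 + lambda = 6.51 + 1.38 = 7.8900.
Shrinkage factor = 6.51/7.8900 = 0.8251.

0.8251


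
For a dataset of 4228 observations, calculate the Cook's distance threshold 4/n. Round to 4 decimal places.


Using the rule of thumb:
Threshold = 4 / 4228 = 0.0009.

0.0009


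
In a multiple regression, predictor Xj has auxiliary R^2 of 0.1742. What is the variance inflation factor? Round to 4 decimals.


VIF = 1 / (1 - 0.1742).
= 1 / 0.8258 = 1.2109.

1.2109


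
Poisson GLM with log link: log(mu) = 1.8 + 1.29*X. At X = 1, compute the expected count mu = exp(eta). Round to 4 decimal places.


eta = 1.8 + 1.29 * 1 = 3.0900.
mu = exp(3.0900) = 21.9771.

21.9771


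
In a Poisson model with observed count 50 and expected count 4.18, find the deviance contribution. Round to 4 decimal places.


First: ln(50/4.18) = 2.481712.
Then: 50 * 2.481712 = 124.085600.
y - mu = 50 - 4.18 = 45.82.
D = 2(124.085600 - 45.82) = 156.531200, which rounds to 156.5312.

156.5312


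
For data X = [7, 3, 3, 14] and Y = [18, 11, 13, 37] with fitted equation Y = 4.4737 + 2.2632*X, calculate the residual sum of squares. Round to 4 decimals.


Compute predicted values, then residuals = yi - yhat_i.
Residuals: [-2.3161, -0.2633, 1.7367, 0.8415].
SSres = sum(residual^2) = 9.1579.

9.1579


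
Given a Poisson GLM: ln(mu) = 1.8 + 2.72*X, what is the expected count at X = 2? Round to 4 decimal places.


Compute eta = 1.8 + 2.72 * 2 = 7.2400.
Apply inverse link: mu = e^7.2400 = 1394.0940.

1394.0940


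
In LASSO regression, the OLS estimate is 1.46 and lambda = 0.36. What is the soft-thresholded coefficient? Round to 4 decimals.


|beta_OLS| = 1.46.
lambda = 0.36.
Since |beta| > lambda, coefficient = sign(beta)*(|beta| - lambda) = 1.1000.
Result = 1.1000.

1.1000


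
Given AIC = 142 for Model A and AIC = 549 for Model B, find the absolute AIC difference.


Compute |142 - 549| = 407.
Model A has the smaller AIC.

407


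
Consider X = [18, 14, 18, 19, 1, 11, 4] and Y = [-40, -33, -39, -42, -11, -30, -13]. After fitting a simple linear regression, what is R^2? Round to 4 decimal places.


Fit the OLS line: b0 = -8.2578, b1 = -1.7670.
SSres = 12.8387.
SStot = 983.4286.
R^2 = 1 - 12.8387/983.4286 = 0.9869.

0.9869


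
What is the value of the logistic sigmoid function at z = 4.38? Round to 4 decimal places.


exp(-4.3800) = 0.0125.
1 + exp(-z) = 1.0125.
sigmoid = 1/1.0125 = 0.9876.

0.9876


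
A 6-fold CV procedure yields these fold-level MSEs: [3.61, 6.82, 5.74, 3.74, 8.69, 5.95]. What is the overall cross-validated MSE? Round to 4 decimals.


Add all fold MSEs: 34.5500.
Divide by k = 6: 34.5500/6 = 5.7583.

5.7583


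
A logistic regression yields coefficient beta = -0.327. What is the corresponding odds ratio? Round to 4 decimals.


Odds ratio = exp(beta) = exp(-0.327).
= 0.7211.

0.7211


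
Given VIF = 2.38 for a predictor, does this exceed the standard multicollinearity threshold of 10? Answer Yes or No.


Check: VIF = 2.38 vs threshold = 10.
Since 2.38 < 10, the answer is No.

No


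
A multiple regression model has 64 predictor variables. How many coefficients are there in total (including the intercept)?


Including the intercept, the model has 64 predictor coefficients + 1 intercept.
Total = 65.

65


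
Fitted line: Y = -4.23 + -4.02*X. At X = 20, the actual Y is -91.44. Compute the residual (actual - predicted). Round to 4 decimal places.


Compute yhat = -4.23 + (-4.02)(20) = -84.6300.
Residual = actual - predicted = -91.44 - -84.6300 = -6.8100.

-6.8100


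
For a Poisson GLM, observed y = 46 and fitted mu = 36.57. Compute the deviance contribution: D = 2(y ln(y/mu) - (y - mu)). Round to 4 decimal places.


y/mu = 46/36.57 = 1.257862 (approx.), and ln(46/36.57) = 0.229413.
y * ln(y/mu) = 46 * 0.229413 = 10.552998.
y - mu = 9.43.
D = 2 * (10.552998 - 9.43) = 2.245996, which rounds to 2.2460.

2.2460


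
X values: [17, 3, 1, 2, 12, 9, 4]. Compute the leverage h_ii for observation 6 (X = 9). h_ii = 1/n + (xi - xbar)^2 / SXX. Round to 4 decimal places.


Compute xbar = 6.8571 with n = 7 observations.
SXX = 214.8571.
Leverage = 1/7 + (9 - 6.8571)^2/214.8571 = 0.1642.

0.1642


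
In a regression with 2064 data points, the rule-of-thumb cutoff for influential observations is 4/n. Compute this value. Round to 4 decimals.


Using the rule of thumb:
Threshold = 4 / 2064 = 0.0019.

0.0019


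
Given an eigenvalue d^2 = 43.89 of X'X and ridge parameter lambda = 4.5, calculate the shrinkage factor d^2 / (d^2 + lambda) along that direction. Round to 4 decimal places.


Denominator = d^2 + lambda = 43.89 + 4.5 = 48.3900.
Shrinkage = 43.89 / 48.3900 = 0.9070.

0.9070


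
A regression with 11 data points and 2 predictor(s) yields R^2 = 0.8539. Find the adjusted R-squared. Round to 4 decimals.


Plug in: Adj R^2 = 1 - (1 - 0.8539) * 10/8.
= 1 - 0.1461 * 10/8
= 1 - 1.4610 / 8
= 1 - 0.1826 = 0.8174.

0.8174


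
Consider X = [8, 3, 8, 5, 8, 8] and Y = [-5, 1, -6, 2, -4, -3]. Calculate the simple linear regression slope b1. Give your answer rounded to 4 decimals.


The sample means are xbar = 6.6667 and ybar = -2.5000.
Compute S_xx = 23.3333 and S_xy = -31.0000.
Slope b1 = S_xy / S_xx = -31.0000 / 23.3333 = -1.3286.

-1.3286


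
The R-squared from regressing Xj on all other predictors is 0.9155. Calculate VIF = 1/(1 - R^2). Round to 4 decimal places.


Using VIF = 1/(1 - R^2_j):
1 - 0.9155 = 0.0845.
VIF = 11.8343.

11.8343


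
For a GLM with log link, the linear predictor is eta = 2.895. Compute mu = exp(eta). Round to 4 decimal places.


mu = exp(eta) = exp(2.895).
= 18.0835.

18.0835


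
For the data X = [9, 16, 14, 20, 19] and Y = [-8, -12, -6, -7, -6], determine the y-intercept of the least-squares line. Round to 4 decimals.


The slope is b1 = 0.0829.
Sample means are xbar = 15.6000 and ybar = -7.8000.
Intercept: b0 = -7.8000 - (0.0829)(15.6000) = -9.0933.

-9.0933


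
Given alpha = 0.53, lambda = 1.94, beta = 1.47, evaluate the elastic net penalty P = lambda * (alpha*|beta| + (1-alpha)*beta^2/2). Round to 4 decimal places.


alpha * |beta| = 0.53 * 1.47 = 0.7791.
(1-alpha) * beta^2/2 = 0.47 * 2.1609/2 = 0.5078.
Total = 1.94 * (0.7791 + 0.5078) = 2.4966.

2.4966


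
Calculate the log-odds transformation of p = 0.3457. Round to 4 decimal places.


Compute the odds: 0.3457/0.6543 = 0.5284.
Take the natural log: ln(0.5284) = -0.6380.

-0.6380


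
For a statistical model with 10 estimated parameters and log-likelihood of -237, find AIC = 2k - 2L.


AIC = 2k - 2*loglik = 2(10) - 2(-237).
= 20 + 474 = 494.

494


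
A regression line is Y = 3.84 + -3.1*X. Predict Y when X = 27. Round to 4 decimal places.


Predicted value:
Y = 3.84 + (-3.1)(27) = 3.84 + -83.7000 = -79.8600.

-79.8600


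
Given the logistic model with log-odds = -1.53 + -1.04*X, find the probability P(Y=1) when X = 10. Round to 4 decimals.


z = -1.53 + -1.04 * 10 = -11.9300.
Sigmoid: P = 1 / (1 + exp(11.9300)) = 0.0000.

0.0000


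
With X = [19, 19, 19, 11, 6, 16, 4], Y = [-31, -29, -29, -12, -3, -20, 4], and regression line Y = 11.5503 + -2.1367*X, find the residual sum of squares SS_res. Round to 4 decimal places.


Compute predicted values, then residuals = yi - yhat_i.
Residuals: [-1.9530, 0.0470, 0.0470, -0.0466, -1.7301, 2.6369, 0.9965].
SSres = sum(residual^2) = 14.7603.

14.7603


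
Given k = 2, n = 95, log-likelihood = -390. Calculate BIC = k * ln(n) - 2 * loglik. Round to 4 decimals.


k * ln(n) = 2 * ln(95) = 2 * 4.553877 = 9.107754.
-2 * loglik = -2 * (-390) = 780.
BIC = 9.107754 + 780 = 789.107754, which rounds to 789.1078.

789.1078


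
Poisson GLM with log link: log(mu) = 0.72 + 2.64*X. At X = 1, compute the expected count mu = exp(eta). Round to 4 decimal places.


Compute eta = 0.72 + 2.64 * 1 = 3.3600.
Apply inverse link: mu = e^3.3600 = 28.7892.

28.7892


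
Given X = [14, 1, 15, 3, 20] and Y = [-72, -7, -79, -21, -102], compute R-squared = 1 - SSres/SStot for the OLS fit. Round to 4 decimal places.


The fitted line is Y = -4.0505 + -4.9198*X.
SSres = 11.0669, SStot = 6526.8000.
R^2 = 1 - SSres/SStot = 0.9983.

0.9983


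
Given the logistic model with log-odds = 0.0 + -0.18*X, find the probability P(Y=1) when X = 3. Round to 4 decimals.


z = 0.0 + -0.18 * 3 = -0.5400.
Sigmoid: P = 1 / (1 + exp(0.5400)) = 0.3682.

0.3682


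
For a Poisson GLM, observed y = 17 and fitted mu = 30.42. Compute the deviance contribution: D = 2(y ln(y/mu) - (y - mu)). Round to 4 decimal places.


Compute y*ln(y/mu) = 17*ln(17/30.42) = 17*-0.581887 = -9.892079.
y - mu = -13.42.
D = 2*(-9.892079 - (-13.42)) = 7.055842, which rounds to 7.0558.

7.0558


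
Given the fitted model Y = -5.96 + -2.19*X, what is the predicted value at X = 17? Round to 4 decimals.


Predicted value:
Y = -5.96 + (-2.19)(17) = -5.96 + -37.2300 = -43.1900.

-43.1900


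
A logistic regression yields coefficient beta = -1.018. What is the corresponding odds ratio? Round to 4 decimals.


The odds ratio is computed as:
OR = e^(-1.018) = 0.3613.

0.3613


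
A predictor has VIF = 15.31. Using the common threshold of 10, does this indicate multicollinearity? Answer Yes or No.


Compare VIF = 15.31 to the threshold of 10.
15.31 >= 10, so the answer is Yes.

Yes


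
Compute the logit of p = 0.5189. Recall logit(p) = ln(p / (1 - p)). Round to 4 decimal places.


Compute the odds: 0.5189/0.4811 = 1.0786.
Take the natural log: ln(1.0786) = 0.0756.

0.0756


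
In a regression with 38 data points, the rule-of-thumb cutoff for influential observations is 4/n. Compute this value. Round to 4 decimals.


Cook's distance cutoff = 4/n = 4/38.
= 0.1053.

0.1053


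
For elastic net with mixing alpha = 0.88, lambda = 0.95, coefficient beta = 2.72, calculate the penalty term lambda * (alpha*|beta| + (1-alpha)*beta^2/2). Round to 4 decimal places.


L1 component = 0.88 * |2.72| = 2.3936.
L2 component = 0.12 * 2.72^2 / 2 = 0.4439.
Penalty = 0.95 * (2.3936 + 0.4439) = 0.95 * 2.8375 = 2.6956.

2.6956


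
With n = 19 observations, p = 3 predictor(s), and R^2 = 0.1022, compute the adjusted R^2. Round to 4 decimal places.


Adjusted R^2 = 1 - (1 - R^2) * (n-1)/(n-p-1).
(1 - R^2) = 0.8978.
(n-1)/(n-p-1) = 18/15.
(1 - R^2) * (n-1) = 0.8978 * 18 = 16.1604.
Divide by (n-p-1): 16.1604 / 15 = 1.0774.
Adj R^2 = 1 - 1.0774 = -0.0774.

-0.0774


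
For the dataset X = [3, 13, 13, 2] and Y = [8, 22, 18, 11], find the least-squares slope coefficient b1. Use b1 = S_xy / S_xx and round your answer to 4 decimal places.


Calculate xbar = 7.7500, ybar = 14.7500.
S_xx = 110.7500, S_xy = 108.7500.
Using b1 = S_xy / S_xx = 108.7500 / 110.7500, we get b1 = 0.9819.

0.9819


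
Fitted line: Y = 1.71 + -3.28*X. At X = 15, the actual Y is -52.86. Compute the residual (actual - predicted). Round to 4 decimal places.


Predicted = 1.71 + -3.28 * 15 = -47.4900.
Residual = -52.86 - -47.4900 = -5.3700.

-5.3700


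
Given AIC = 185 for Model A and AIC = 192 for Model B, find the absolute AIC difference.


Compute |185 - 192| = 7.
Model A has the smaller AIC.

7


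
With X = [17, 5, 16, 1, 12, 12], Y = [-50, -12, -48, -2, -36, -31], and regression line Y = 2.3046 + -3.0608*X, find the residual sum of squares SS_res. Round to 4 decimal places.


For each point, residual = actual - predicted.
Residuals: [-0.2710, 0.9994, -1.3318, -1.2438, -1.5750, 3.4250].
Sum of squared residuals = 18.6042.

18.6042


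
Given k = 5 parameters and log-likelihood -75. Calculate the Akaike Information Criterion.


AIC = 2*5 - 2*(-75).
= 10 + 150 = 160.

160


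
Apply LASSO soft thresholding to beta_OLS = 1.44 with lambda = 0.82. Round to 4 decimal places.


Absolute value: |1.44| = 1.44.
Compare to lambda = 0.82.
Since |beta| > lambda, coefficient = sign(beta)*(|beta| - lambda) = 0.6200.

0.6200


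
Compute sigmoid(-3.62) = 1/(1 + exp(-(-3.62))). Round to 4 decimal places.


Compute exp(3.6200) = 37.3376.
Sigmoid = 1 / (1 + 37.3376) = 1 / 38.3376 = 0.0261.

0.0261


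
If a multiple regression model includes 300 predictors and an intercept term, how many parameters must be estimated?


Including the intercept, the model has 300 predictor coefficients + 1 intercept.
Total = 301.

301


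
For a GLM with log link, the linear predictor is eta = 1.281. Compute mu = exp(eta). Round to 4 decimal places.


The inverse log link gives:
mu = exp(1.281) = 3.6002.

3.6002


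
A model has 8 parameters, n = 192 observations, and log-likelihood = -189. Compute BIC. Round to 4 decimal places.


ln(192) = 5.257495.
k * ln(n) = 8 * 5.257495 = 42.059960.
-2L = 378.
BIC = 42.059960 + 378 = 420.059960, which rounds to 420.0600.

420.0600


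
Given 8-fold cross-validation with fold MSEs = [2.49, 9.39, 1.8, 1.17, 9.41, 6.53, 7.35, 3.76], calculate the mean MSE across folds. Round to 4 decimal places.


Add all fold MSEs: 41.9000.
Divide by k = 8: 41.9000/8 = 5.2375.

5.2375


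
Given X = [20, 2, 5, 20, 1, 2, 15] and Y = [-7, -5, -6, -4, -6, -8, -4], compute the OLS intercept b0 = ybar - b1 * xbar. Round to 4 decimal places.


First find the slope: b1 = 0.0646.
Means: xbar = 9.2857, ybar = -5.7143.
b0 = ybar - b1 * xbar = -5.7143 - 0.0646 * 9.2857 = -6.3143.

-6.3143


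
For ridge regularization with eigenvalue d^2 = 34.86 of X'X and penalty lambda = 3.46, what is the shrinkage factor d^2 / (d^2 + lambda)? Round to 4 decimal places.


d^2 + lambda = 34.86 + 3.46 = 38.3200.
Shrinkage factor = 34.86/38.3200 = 0.9097.

0.9097


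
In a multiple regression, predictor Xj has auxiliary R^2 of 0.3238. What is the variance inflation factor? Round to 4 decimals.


Using VIF = 1/(1 - R^2_j):
1 - 0.3238 = 0.6762.
VIF = 1.4789.

1.4789


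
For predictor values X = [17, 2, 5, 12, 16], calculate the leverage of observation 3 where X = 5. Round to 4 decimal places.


Mean of X: xbar = 10.4000.
SXX = 177.2000.
For X = 5: h = 1/5 + (5 - 10.4000)^2/177.2000 = 0.3646.

0.3646


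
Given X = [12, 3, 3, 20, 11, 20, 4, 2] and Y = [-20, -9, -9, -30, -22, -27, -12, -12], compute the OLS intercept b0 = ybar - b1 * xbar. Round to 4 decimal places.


The slope is b1 = -1.0656.
Sample means are xbar = 9.3750 and ybar = -17.6250.
Intercept: b0 = -17.6250 - (-1.0656)(9.3750) = -7.6346.

-7.6346


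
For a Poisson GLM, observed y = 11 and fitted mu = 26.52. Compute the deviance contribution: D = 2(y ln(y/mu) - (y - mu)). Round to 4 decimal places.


First: ln(11/26.52) = -0.880004.
Then: 11 * -0.880004 = -9.680044.
y - mu = 11 - 26.52 = -15.52.
D = 2(-9.680044 - -15.52) = 11.679912, which rounds to 11.6799.

11.6799


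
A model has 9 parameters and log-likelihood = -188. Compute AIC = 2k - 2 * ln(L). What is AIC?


AIC = 2*9 - 2*(-188).
= 18 + 376 = 394.

394


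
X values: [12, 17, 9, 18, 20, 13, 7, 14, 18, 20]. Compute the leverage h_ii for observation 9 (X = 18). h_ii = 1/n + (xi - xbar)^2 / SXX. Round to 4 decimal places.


n = 10, xbar = 14.8000.
SXX = sum((xi - xbar)^2) = 185.6000.
h = 1/10 + (18 - 14.8000)^2 / 185.6000 = 0.1552.

0.1552


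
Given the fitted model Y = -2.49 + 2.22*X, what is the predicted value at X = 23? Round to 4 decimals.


Predicted value:
Y = -2.49 + (2.22)(23) = -2.49 + 51.0600 = 48.5700.

48.5700


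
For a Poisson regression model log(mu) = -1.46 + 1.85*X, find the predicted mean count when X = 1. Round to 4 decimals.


Linear predictor: eta = -1.46 + (1.85)(1) = 0.3900.
Expected count: mu = exp(0.3900) = 1.4770.

1.4770


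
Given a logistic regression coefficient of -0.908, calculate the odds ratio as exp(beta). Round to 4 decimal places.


exp(-0.908) = 0.4033.
So the odds ratio is 0.4033.

0.4033


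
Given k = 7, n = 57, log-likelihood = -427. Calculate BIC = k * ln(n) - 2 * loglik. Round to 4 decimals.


Compute k*ln(n) = 7*ln(57) = 7*4.043051 = 28.301357.
Then -2*loglik = 854.
BIC = 28.301357 + 854 = 882.301357, which rounds to 882.3014.

882.3014


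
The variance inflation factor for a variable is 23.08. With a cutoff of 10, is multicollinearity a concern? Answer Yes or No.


Compare VIF = 23.08 to the threshold of 10.
23.08 >= 10, so the answer is Yes.

Yes


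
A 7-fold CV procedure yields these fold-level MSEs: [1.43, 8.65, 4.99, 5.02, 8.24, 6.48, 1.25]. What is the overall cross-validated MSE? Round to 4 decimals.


Sum of fold MSEs = 36.0600.
Average = 36.0600 / 7 = 5.1514.

5.1514


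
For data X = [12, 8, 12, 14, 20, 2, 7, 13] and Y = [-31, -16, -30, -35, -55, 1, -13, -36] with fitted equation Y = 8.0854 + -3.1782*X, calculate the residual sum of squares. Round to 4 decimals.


For each point, residual = actual - predicted.
Residuals: [-0.9470, 1.3402, 0.0530, 1.4094, 0.4786, -0.7290, 1.1620, -2.7688].
Sum of squared residuals = 14.4592.

14.4592


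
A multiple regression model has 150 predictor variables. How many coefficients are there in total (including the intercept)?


Including the intercept, the model has 150 predictor coefficients + 1 intercept.
Total = 151.

151


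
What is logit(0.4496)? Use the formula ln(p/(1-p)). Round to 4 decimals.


Compute the odds: 0.4496/0.5504 = 0.8169.
Take the natural log: ln(0.8169) = -0.2023.

-0.2023


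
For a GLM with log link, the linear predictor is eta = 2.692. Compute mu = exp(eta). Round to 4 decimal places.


mu = exp(eta) = exp(2.692).
= 14.7612.

14.7612


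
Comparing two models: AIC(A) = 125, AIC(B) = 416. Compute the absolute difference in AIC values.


Absolute difference = |125 - 416| = 291.
The model with lower AIC (A) is preferred.

291


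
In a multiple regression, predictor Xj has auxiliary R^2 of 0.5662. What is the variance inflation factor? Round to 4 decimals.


Denominator: 1 - 0.5662 = 0.4338.
VIF = 1 / 0.4338 = 2.3052.

2.3052


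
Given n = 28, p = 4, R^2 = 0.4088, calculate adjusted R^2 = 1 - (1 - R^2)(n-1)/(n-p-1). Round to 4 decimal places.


Plug in: Adj R^2 = 1 - (1 - 0.4088) * 27/23.
= 1 - 0.5912 * 27/23
= 1 - 15.9624 / 23
= 1 - 0.6940 = 0.3060.

0.3060


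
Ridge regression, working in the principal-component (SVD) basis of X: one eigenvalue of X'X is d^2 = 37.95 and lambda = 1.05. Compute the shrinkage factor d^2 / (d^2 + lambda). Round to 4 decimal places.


Compute the denominator: 37.95 + 1.05 = 39.0000.
Shrinkage factor = 37.95 / 39.0000 = 0.9731.

0.9731


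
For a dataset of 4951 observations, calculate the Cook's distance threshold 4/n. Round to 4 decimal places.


The threshold is 4/n.
4/4951 = 0.0008.

0.0008


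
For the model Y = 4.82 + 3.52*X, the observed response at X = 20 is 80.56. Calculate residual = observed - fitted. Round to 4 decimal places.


Fitted value at X = 20 is yhat = 4.82 + 3.52*20 = 75.2200.
Residual = 80.56 - 75.2200 = 5.3400.

5.3400


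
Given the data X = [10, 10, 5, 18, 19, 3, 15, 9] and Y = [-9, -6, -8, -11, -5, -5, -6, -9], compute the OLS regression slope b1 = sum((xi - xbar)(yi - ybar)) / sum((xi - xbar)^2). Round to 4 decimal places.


First compute the means: xbar = 11.1250, ybar = -7.3750.
Then S_xx = sum((xi - xbar)^2) = 234.8750.
S_xy = sum((xi - xbar)(yi - ybar)) = -12.6250.
b1 = S_xy / S_xx = -12.6250 / 234.8750 = -0.0538.

-0.0538


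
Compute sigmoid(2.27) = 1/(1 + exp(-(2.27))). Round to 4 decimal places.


First, exp(-2.2700) = 0.1033.
Then sigma(z) = 1/(1 + 0.1033) = 0.9064.

0.9064


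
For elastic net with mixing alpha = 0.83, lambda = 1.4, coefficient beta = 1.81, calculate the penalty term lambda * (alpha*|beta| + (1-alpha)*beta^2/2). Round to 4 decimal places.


Compute:
L1 = 0.83 * 1.81 = 1.5023.
L2 = 0.17 * 1.81^2 / 2 = 0.2785.
Penalty = 1.4 * (1.5023 + 0.2785) = 2.4931.

2.4931


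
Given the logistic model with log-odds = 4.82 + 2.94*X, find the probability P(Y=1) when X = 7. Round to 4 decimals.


z = 4.82 + 2.94 * 7 = 25.4000.
Sigmoid: P = 1 / (1 + exp(-25.4000)) = 1.0000.

1.0000


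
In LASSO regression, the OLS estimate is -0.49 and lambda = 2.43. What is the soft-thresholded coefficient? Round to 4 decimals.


|beta_OLS| = 0.49.
lambda = 2.43.
Since |beta| <= lambda, the coefficient is set to 0.
Result = 0.0000.

0.0000


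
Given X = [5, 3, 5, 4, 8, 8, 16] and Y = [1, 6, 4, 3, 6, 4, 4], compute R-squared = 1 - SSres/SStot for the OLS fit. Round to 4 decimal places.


Fit the OLS line: b0 = 3.8190, b1 = 0.0259.
SSres = 17.9224.
SStot = 18.0000.
R^2 = 1 - 17.9224/18.0000 = 0.0043.

0.0043


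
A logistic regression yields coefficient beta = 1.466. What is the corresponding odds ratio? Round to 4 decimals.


exp(1.466) = 4.3319.
So the odds ratio is 4.3319.

4.3319


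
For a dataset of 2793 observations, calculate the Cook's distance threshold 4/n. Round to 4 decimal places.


Cook's distance cutoff = 4/n = 4/2793.
= 0.0014.

0.0014


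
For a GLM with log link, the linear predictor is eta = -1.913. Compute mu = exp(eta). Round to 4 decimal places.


Apply the inverse link:
mu = e^-1.913 = 0.1476.

0.1476


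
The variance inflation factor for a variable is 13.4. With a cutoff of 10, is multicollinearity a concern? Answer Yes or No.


The threshold is 10.
VIF = 13.4 is >= 10.
Multicollinearity indication: Yes.

Yes


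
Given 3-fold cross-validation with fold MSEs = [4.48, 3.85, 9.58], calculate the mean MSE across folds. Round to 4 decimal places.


Add all fold MSEs: 17.9100.
Divide by k = 3: 17.9100/3 = 5.9700.

5.9700


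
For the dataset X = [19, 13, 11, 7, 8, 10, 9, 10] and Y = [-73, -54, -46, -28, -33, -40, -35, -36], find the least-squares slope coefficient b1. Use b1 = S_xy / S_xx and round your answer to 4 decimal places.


Calculate xbar = 10.8750, ybar = -43.1250.
S_xx = 98.8750, S_xy = -378.1250.
Using b1 = S_xy / S_xx = -378.1250 / 98.8750, we get b1 = -3.8243.

-3.8243


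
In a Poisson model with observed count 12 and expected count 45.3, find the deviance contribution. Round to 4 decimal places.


y/mu = 12/45.3 = 0.264901 (approx.), and ln(12/45.3) = -1.328400.
y * ln(y/mu) = 12 * -1.328400 = -15.940800.
y - mu = -33.3.
D = 2 * (-15.940800 - -33.3) = 34.718400, which rounds to 34.7184.

34.7184


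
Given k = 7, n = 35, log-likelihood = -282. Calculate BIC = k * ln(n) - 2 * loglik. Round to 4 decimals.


k * ln(n) = 7 * ln(35) = 7 * 3.555348 = 24.887436.
-2 * loglik = -2 * (-282) = 564.
BIC = 24.887436 + 564 = 588.887436, which rounds to 588.8874.

588.8874


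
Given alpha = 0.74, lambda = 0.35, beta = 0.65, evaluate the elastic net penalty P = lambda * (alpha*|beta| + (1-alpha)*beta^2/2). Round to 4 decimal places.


Compute:
L1 = 0.74 * 0.65 = 0.4810.
L2 = 0.26 * 0.65^2 / 2 = 0.0549.
Penalty = 0.35 * (0.4810 + 0.0549) = 0.1876.

0.1876


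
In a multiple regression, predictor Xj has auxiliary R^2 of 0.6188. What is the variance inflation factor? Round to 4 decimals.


VIF = 1 / (1 - 0.6188).
= 1 / 0.3812 = 2.6233.

2.6233


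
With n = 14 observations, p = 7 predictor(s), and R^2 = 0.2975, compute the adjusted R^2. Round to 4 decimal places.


Plug in: Adj R^2 = 1 - (1 - 0.2975) * 13/6.
= 1 - 0.7025 * 13/6
= 1 - 9.1325 / 6
= 1 - 1.5221 = -0.5221.

-0.5221


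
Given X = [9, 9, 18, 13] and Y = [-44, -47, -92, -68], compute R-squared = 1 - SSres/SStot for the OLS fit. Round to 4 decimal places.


Fit the OLS line: b0 = 0.8493, b1 = -5.1918.
SSres = 6.9863.
SStot = 1482.7500.
R^2 = 1 - 6.9863/1482.7500 = 0.9953.

0.9953


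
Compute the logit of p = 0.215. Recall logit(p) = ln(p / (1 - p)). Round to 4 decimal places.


Compute the odds: 0.215/0.785 = 0.2739.
Take the natural log: ln(0.2739) = -1.2950.

-1.2950


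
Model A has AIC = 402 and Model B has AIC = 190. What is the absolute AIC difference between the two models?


|AIC_A - AIC_B| = |402 - 190| = 212.
Model B is preferred (lower AIC).

212


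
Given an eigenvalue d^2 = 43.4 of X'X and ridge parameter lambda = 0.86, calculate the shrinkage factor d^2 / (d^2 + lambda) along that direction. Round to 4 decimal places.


d^2 + lambda = 43.4 + 0.86 = 44.2600.
Shrinkage factor = 43.4/44.2600 = 0.9806.

0.9806


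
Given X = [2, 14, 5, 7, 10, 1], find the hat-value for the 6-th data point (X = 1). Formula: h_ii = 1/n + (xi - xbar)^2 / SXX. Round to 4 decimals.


Mean of X: xbar = 6.5000.
SXX = 121.5000.
For X = 1: h = 1/6 + (1 - 6.5000)^2/121.5000 = 0.4156.

0.4156


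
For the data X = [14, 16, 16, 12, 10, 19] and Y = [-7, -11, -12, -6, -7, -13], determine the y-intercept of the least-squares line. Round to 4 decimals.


Compute b1 = -0.8350 from the OLS formula.
With xbar = 14.5000 and ybar = -9.3333, the intercept is:
b0 = -9.3333 - -0.8350 * 14.5000 = 2.7735.

2.7735


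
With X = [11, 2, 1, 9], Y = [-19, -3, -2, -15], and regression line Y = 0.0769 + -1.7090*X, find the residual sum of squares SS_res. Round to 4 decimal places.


Compute predicted values, then residuals = yi - yhat_i.
Residuals: [-0.2779, 0.3411, -0.3679, 0.3041].
SSres = sum(residual^2) = 0.4214.

0.4214


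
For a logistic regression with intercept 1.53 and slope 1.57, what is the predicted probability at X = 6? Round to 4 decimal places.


Linear predictor: z = 1.53 + 1.57 * 6 = 10.9500.
P = 1/(1 + exp(-10.9500)) = 1/(1 + 0.0000) = 1.0000.

1.0000


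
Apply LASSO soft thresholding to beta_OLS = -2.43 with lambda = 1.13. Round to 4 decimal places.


|beta_OLS| = 2.43.
lambda = 1.13.
Since |beta| > lambda, coefficient = sign(beta)*(|beta| - lambda) = -1.3000.
Result = -1.3000.

-1.3000


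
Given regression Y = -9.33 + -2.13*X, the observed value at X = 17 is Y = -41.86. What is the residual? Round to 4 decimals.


Predicted = -9.33 + -2.13 * 17 = -45.5400.
Residual = -41.86 - -45.5400 = 3.6800.

3.6800


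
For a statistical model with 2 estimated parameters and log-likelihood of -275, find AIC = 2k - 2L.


AIC = 2*2 - 2*(-275).
= 4 + 550 = 554.

554


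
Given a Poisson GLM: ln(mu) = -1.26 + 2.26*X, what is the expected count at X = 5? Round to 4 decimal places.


eta = -1.26 + 2.26 * 5 = 10.0400.
mu = exp(10.0400) = 22925.3829.

22925.3829


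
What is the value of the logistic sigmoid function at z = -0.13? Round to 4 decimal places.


Compute exp(0.1300) = 1.1388.
Sigmoid = 1 / (1 + 1.1388) = 1 / 2.1388 = 0.4675.

0.4675


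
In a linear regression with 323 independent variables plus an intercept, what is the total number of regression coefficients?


Each predictor gets one coefficient, plus one intercept.
Total parameters = 323 + 1 = 324.

324


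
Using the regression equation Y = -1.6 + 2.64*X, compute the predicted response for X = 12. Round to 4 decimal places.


Plug X = 12 into Y = -1.6 + 2.64*X:
Y = -1.6 + 31.6800 = 30.0800.

30.0800


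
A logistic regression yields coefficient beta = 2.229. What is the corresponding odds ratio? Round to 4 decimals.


Odds ratio = exp(beta) = exp(2.229).
= 9.2906.

9.2906


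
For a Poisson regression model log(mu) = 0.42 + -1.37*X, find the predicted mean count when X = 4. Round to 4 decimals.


Compute eta = 0.42 + -1.37 * 4 = -5.0600.
Apply inverse link: mu = e^-5.0600 = 0.0063.

0.0063


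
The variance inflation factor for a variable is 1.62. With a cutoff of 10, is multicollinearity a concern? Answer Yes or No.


Compare VIF = 1.62 to the threshold of 10.
1.62 < 10, so the answer is No.

No


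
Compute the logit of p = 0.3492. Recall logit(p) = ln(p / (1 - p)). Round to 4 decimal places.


1 - p = 0.6508.
p/(1-p) = 0.5366.
logit = ln(0.5366) = -0.6226.

-0.6226


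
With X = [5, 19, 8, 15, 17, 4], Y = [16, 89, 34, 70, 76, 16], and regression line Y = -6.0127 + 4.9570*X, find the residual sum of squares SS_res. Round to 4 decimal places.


For each point, residual = actual - predicted.
Residuals: [-2.7723, 0.8297, 0.3567, 1.6577, -2.2563, 2.1847].
Sum of squared residuals = 21.1131.

21.1131


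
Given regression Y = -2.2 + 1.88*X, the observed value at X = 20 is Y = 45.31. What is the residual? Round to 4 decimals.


Predicted = -2.2 + 1.88 * 20 = 35.4000.
Residual = 45.31 - 35.4000 = 9.9100.

9.9100


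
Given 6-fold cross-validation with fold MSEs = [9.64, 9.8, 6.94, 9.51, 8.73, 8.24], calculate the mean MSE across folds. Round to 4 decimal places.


Sum of fold MSEs = 52.8600.
Average = 52.8600 / 6 = 8.8100.

8.8100


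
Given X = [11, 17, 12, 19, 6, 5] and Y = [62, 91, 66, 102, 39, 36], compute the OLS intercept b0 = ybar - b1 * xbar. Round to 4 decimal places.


First find the slope: b1 = 4.7259.
Means: xbar = 11.6667, ybar = 66.0000.
b0 = ybar - b1 * xbar = 66.0000 - 4.7259 * 11.6667 = 10.8640.

10.8640


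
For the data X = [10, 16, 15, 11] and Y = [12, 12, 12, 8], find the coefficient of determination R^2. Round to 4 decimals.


After computing the OLS fit (b0=7.0000, b1=0.3077):
SSres = 9.5385, SStot = 12.0000.
R^2 = 1 - 9.5385/12.0000 = 0.2051.

0.2051


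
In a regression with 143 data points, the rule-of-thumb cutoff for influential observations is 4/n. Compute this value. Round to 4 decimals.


Cook's distance cutoff = 4/n = 4/143.
= 0.0280.

0.0280


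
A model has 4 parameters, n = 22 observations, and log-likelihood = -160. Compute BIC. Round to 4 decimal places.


k * ln(n) = 4 * ln(22) = 4 * 3.091042 = 12.364168.
-2 * loglik = -2 * (-160) = 320.
BIC = 12.364168 + 320 = 332.364168, which rounds to 332.3642.

332.3642


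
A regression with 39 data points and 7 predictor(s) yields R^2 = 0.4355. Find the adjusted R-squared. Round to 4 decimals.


Plug in: Adj R^2 = 1 - (1 - 0.4355) * 38/31.
= 1 - 0.5645 * 38/31
= 1 - 21.4510 / 31
= 1 - 0.6920 = 0.3080.

0.3080


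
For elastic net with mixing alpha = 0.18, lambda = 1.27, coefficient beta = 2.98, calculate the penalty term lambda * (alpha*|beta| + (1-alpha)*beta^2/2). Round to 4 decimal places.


Compute:
L1 = 0.18 * 2.98 = 0.5364.
L2 = 0.82 * 2.98^2 / 2 = 3.6410.
Penalty = 1.27 * (0.5364 + 3.6410) = 5.3053.

5.3053


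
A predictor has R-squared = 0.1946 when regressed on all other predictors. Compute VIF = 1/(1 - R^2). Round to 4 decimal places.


VIF = 1 / (1 - 0.1946).
= 1 / 0.8054 = 1.2416.

1.2416


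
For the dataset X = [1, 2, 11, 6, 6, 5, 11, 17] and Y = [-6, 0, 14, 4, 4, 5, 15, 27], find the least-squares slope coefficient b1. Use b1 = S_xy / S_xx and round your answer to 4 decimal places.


First compute the means: xbar = 7.3750, ybar = 7.8750.
Then S_xx = sum((xi - xbar)^2) = 197.8750.
S_xy = sum((xi - xbar)(yi - ybar)) = 380.3750.
b1 = S_xy / S_xx = 380.3750 / 197.8750 = 1.9223.

1.9223


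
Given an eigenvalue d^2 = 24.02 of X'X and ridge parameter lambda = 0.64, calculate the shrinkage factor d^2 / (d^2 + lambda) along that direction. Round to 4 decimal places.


Denominator = d^2 + lambda = 24.02 + 0.64 = 24.6600.
Shrinkage = 24.02 / 24.6600 = 0.9740.

0.9740
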